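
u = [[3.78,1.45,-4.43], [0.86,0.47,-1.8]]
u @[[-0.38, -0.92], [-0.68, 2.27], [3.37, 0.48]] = [[-17.35, -2.31], [-6.71, -0.59]]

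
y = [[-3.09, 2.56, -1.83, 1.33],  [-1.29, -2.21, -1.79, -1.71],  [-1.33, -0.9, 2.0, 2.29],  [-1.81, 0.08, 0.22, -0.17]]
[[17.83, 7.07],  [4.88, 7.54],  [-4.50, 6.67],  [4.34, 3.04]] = y@[[-2.64,-2.22], [1.86,-2.4], [-2.87,-1.82], [-0.26,2.27]]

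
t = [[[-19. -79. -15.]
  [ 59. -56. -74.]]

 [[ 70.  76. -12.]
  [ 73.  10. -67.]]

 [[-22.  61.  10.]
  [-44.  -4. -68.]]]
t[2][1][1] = -4.0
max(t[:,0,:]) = 76.0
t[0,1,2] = -74.0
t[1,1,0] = 73.0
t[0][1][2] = -74.0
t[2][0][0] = -22.0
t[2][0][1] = 61.0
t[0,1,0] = 59.0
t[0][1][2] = -74.0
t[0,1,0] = 59.0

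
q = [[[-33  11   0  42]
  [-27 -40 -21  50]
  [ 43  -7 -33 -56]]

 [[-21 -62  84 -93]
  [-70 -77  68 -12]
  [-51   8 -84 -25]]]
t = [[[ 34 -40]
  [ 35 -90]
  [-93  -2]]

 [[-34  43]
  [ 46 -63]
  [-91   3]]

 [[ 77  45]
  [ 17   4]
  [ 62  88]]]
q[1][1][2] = 68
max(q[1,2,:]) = 8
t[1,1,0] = 46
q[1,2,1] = 8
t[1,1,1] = -63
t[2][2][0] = 62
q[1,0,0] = -21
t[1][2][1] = 3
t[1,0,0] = -34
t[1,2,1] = 3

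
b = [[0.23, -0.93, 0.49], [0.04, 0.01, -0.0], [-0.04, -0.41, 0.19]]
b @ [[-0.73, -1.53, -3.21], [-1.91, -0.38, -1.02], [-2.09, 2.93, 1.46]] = [[0.58, 1.44, 0.93],[-0.05, -0.06, -0.14],[0.42, 0.77, 0.82]]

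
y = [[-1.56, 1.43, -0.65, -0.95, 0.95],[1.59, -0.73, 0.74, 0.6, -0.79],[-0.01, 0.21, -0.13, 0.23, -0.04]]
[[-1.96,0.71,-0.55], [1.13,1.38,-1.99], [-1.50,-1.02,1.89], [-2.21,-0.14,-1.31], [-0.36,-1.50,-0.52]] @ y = [[4.19, -3.44, 1.87, 2.16, -2.40], [0.45, 0.19, 0.55, -0.70, 0.06], [0.70, -1.0, -0.03, 1.25, -0.69], [3.24, -3.33, 1.5, 1.71, -1.94], [-1.82, 0.47, -0.81, -0.68, 0.86]]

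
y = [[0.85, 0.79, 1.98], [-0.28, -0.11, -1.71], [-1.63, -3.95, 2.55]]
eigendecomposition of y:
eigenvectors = [[-0.46, -0.92, 0.72], [0.4, 0.39, -0.60], [-0.79, 0.02, -0.36]]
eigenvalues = [3.6, 0.48, -0.79]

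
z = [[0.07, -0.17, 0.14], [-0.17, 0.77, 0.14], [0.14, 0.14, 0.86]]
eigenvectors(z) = [[-0.95, -0.31, 0.02], [-0.24, 0.78, 0.58], [0.19, -0.54, 0.82]]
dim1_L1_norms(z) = [0.38, 1.08, 1.14]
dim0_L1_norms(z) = [0.38, 1.08, 1.14]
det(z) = -0.00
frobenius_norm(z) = 1.21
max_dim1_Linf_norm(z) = 0.86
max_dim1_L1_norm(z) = 1.14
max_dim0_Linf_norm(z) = 0.86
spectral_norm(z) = 0.96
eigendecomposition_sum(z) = [[-0.0, -0.00, 0.0],[-0.00, -0.0, 0.0],[0.00, 0.00, -0.0]] + [[0.07, -0.18, 0.13],  [-0.18, 0.45, -0.31],  [0.13, -0.31, 0.22]] + [[0.00, 0.01, 0.01],[0.01, 0.32, 0.45],[0.01, 0.45, 0.64]]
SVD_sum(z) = [[0.00, 0.01, 0.01], [0.01, 0.32, 0.45], [0.01, 0.45, 0.64]] + [[0.07,-0.18,0.13], [-0.18,0.45,-0.31], [0.13,-0.31,0.22]] + [[-0.00,  -0.00,  0.00], [-0.00,  -0.0,  0.00], [0.0,  0.0,  -0.0]]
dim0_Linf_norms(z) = [0.17, 0.77, 0.86]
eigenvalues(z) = [-0.0, 0.74, 0.96]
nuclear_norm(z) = 1.70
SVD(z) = [[-0.02, 0.31, -0.95], [-0.58, -0.78, -0.24], [-0.82, 0.54, 0.19]] @ diag([0.9622862220714998, 0.7399999999999998, 0.0022862220714997446]) @ [[-0.02,-0.58,-0.82], [0.31,-0.78,0.54], [0.95,0.24,-0.19]]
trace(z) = 1.70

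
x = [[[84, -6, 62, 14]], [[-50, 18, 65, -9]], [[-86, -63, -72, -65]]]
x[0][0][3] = 14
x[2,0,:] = [-86, -63, -72, -65]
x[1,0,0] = -50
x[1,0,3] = -9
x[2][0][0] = -86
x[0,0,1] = -6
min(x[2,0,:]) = -86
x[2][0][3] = -65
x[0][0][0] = 84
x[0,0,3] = 14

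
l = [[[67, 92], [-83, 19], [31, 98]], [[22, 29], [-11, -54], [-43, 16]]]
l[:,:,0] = [[67, -83, 31], [22, -11, -43]]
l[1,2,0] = -43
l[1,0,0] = 22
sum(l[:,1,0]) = -94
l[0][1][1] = 19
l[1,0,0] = 22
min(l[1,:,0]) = -43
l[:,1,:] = [[-83, 19], [-11, -54]]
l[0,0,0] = 67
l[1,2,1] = 16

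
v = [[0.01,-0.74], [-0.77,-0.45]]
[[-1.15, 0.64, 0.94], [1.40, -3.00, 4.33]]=v@[[-2.71, 4.37, -4.85], [1.52, -0.81, -1.33]]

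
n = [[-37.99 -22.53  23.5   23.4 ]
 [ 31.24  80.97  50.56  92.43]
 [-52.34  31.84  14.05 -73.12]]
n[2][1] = 31.84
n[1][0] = 31.24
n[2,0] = -52.34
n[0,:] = [-37.99, -22.53, 23.5, 23.4]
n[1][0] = 31.24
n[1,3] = 92.43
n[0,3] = 23.4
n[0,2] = 23.5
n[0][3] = 23.4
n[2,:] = [-52.34, 31.84, 14.05, -73.12]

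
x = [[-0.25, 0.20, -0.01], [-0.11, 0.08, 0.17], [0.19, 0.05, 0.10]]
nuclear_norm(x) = 0.70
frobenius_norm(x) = 0.45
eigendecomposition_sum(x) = [[(-0.13+0.01j), (0.08+0.06j), (-0.03-0.06j)], [-0.07-0.09j, (-0+0.09j), 0.03-0.05j], [(0.08+0.06j), -0.02-0.08j, -0.01+0.05j]] + [[(-0.13-0.01j), 0.08-0.06j, -0.03+0.06j], [(-0.07+0.09j), (-0-0.09j), 0.03+0.05j], [(0.08-0.06j), -0.02+0.08j, (-0.01-0.05j)]] + [[0.01+0.00j, (0.03-0j), 0.05+0.00j], [(0.03+0j), 0.08-0.00j, (0.12+0j)], [0.03+0.00j, 0.09-0.00j, 0.12+0.00j]]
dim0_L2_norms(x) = [0.33, 0.22, 0.2]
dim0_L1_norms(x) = [0.55, 0.33, 0.28]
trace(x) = -0.07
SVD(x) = [[-0.85, -0.01, 0.53], [-0.39, -0.67, -0.63], [0.36, -0.74, 0.56]] @ diag([0.3718934977004542, 0.2194418575623705, 0.1101839258589865]) @ [[0.87,-0.49,-0.06], [-0.29,-0.42,-0.86], [0.40,0.76,-0.51]]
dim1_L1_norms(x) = [0.46, 0.36, 0.34]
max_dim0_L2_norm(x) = 0.33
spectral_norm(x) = 0.37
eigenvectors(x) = [[(-0.66+0j), (-0.66-0j), (0.27+0j)], [(-0.33-0.45j), (-0.33+0.45j), 0.66+0.00j], [0.39+0.32j, (0.39-0.32j), 0.71+0.00j]]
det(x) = 0.01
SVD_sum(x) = [[-0.27,  0.15,  0.02], [-0.13,  0.07,  0.01], [0.12,  -0.07,  -0.01]] + [[0.00, 0.00, 0.0], [0.04, 0.06, 0.13], [0.05, 0.07, 0.14]] + [[0.02, 0.04, -0.03], [-0.03, -0.05, 0.04], [0.02, 0.05, -0.03]]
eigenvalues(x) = [(-0.14+0.14j), (-0.14-0.14j), (0.22+0j)]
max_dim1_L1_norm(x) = 0.46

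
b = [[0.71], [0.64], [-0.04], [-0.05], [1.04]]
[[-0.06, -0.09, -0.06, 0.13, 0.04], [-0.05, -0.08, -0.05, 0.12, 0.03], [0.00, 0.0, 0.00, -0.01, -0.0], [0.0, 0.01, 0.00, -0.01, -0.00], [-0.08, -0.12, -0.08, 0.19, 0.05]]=b @ [[-0.08, -0.12, -0.08, 0.18, 0.05]]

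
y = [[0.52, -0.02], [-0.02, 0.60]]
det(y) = 0.31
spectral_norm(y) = 0.60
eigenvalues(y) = [0.52, 0.6]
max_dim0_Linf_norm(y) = 0.6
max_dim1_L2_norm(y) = 0.6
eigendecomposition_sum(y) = [[0.49,  0.12], [0.12,  0.03]] + [[0.03, -0.14],  [-0.14, 0.57]]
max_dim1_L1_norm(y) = 0.62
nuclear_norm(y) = 1.12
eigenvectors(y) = [[-0.97, 0.23],[-0.23, -0.97]]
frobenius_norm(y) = 0.79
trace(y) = 1.12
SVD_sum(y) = [[0.03, -0.14], [-0.14, 0.57]] + [[0.49, 0.12], [0.12, 0.03]]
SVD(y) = [[-0.23, 0.97], [0.97, 0.23]] @ diag([0.6047213595499957, 0.5152786404500043]) @ [[-0.23, 0.97], [0.97, 0.23]]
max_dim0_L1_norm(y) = 0.62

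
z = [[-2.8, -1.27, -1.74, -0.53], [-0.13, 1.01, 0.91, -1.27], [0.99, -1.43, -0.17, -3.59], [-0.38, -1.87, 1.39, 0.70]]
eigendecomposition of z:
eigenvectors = [[-0.98+0.00j, -0.13+0.38j, -0.13-0.38j, (0.22+0j)], [(-0.1+0j), (0.02-0.28j), (0.02+0.28j), -0.75+0.00j], [(0.06+0j), 0.78+0.00j, (0.78-0j), (-0.28+0j)], [-0.18+0.00j, -0.01-0.39j, -0.01+0.39j, (0.56+0j)]]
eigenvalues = [(-2.92+0j), (-0.34+2.78j), (-0.34-2.78j), (2.34+0j)]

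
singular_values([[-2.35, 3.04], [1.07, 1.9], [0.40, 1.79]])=[4.22, 2.25]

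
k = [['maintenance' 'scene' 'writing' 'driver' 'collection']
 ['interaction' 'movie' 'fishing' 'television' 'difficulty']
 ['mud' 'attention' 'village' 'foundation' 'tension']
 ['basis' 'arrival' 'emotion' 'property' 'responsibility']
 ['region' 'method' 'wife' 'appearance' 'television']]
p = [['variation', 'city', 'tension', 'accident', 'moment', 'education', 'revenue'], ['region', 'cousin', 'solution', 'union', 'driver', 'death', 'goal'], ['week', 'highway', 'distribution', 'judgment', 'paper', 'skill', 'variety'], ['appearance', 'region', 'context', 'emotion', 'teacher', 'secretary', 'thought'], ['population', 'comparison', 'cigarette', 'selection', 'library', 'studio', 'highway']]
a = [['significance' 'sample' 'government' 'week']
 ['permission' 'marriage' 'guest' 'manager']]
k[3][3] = 'property'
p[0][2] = 'tension'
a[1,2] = 'guest'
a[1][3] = 'manager'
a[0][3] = 'week'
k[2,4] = 'tension'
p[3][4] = 'teacher'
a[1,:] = ['permission', 'marriage', 'guest', 'manager']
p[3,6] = 'thought'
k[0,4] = 'collection'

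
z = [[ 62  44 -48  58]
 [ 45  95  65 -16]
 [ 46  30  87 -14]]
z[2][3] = -14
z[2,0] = 46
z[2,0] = 46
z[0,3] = 58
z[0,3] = 58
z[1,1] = 95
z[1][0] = 45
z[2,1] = 30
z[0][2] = -48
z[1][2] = 65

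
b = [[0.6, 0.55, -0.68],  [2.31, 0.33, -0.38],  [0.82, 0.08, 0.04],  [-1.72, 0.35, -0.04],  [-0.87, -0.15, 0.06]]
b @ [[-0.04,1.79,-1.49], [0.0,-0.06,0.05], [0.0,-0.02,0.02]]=[[-0.02, 1.05, -0.88], [-0.09, 4.12, -3.43], [-0.03, 1.46, -1.22], [0.07, -3.1, 2.58], [0.03, -1.55, 1.29]]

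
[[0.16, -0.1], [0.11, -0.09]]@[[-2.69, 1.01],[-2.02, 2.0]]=[[-0.23, -0.04], [-0.11, -0.07]]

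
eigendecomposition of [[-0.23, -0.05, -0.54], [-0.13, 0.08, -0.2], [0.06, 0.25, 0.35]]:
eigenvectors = [[-0.84+0.00j, -0.84-0.00j, -0.76+0.00j], [(-0.37-0.03j), (-0.37+0.03j), (-0.21+0j)], [(0.4+0.08j), 0.40-0.08j, 0.61+0.00j]]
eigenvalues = [(0.01+0.05j), (0.01-0.05j), (0.19+0j)]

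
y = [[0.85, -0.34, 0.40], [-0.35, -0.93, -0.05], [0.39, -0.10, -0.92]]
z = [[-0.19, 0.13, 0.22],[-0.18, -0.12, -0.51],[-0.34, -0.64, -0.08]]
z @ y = [[-0.12, -0.08, -0.28],[-0.31, 0.22, 0.40],[-0.1, 0.72, -0.03]]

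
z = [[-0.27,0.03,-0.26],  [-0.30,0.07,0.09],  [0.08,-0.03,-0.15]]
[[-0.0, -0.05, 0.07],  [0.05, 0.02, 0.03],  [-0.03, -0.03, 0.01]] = z @ [[-0.12, 0.02, -0.14], [0.0, 0.09, -0.02], [0.14, 0.18, -0.12]]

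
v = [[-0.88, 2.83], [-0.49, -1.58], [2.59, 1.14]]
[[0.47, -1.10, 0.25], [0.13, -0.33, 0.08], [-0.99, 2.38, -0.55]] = v @ [[-0.40,0.96,-0.22], [0.04,-0.09,0.02]]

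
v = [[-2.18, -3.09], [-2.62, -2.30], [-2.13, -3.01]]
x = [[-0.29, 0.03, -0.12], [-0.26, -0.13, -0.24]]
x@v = [[0.81, 1.19], [1.42, 1.82]]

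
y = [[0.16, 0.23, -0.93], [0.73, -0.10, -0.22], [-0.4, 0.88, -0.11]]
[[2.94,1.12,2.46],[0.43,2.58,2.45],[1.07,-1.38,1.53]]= y@[[-0.21,  3.31,  3.40], [0.74,  -0.15,  3.12], [-3.01,  -0.67,  -1.29]]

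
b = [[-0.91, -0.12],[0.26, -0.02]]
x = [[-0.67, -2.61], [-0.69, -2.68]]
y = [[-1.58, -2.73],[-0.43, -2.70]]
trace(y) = -4.28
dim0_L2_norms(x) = [0.96, 3.74]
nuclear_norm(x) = 3.86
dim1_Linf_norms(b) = [0.91, 0.26]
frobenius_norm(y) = 4.17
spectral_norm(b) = 0.95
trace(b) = -0.93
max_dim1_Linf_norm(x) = 2.68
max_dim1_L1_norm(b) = 1.03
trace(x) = -3.35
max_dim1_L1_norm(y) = 4.31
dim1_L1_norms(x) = [3.28, 3.37]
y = b + x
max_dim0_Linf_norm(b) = 0.91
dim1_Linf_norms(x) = [2.61, 2.68]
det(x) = -0.01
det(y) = 3.09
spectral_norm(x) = 3.86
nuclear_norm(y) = 4.86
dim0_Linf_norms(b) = [0.91, 0.12]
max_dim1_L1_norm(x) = 3.37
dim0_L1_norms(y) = [2.01, 5.43]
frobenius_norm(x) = 3.86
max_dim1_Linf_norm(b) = 0.91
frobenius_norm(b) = 0.95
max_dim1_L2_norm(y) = 3.15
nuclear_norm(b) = 1.00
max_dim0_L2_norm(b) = 0.95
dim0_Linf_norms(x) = [0.69, 2.68]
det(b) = 0.05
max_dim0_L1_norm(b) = 1.17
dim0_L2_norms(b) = [0.95, 0.12]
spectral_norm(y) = 4.11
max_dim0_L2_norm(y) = 3.84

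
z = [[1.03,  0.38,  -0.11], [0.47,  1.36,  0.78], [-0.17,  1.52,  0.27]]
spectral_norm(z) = 2.23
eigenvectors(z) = [[0.17, -0.87, 0.21], [-0.42, 0.14, 0.76], [0.89, 0.47, 0.61]]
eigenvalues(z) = [-0.48, 1.03, 2.11]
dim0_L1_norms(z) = [1.67, 3.26, 1.16]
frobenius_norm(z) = 2.51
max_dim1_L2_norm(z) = 1.64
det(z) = -1.05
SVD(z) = [[-0.24, 0.89, 0.39], [-0.72, 0.11, -0.69], [-0.65, -0.44, 0.61]] @ diag([2.2305384559225483, 1.067961815198411, 0.4389256861118651]) @ [[-0.21, -0.92, -0.32], [0.98, -0.18, -0.13], [-0.06, 0.34, -0.94]]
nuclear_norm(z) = 3.74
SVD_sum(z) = [[0.11,0.49,0.17], [0.34,1.48,0.51], [0.31,1.34,0.46]] + [[0.93, -0.17, -0.12], [0.11, -0.02, -0.01], [-0.46, 0.09, 0.06]] + [[-0.01,  0.06,  -0.16],[0.02,  -0.1,  0.28],[-0.02,  0.09,  -0.25]]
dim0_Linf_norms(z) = [1.03, 1.52, 0.78]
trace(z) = 2.66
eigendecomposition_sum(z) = [[-0.02,0.06,-0.06], [0.06,-0.14,0.15], [-0.13,0.29,-0.32]] + [[0.91, -0.08, -0.21], [-0.14, 0.01, 0.03], [-0.49, 0.04, 0.11]] + [[0.15, 0.4, 0.16],[0.55, 1.49, 0.60],[0.44, 1.19, 0.48]]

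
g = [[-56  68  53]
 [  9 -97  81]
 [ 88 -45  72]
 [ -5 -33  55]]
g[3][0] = -5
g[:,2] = [53, 81, 72, 55]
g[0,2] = 53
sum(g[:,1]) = -107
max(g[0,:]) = 68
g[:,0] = [-56, 9, 88, -5]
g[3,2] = 55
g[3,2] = 55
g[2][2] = 72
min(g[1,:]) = -97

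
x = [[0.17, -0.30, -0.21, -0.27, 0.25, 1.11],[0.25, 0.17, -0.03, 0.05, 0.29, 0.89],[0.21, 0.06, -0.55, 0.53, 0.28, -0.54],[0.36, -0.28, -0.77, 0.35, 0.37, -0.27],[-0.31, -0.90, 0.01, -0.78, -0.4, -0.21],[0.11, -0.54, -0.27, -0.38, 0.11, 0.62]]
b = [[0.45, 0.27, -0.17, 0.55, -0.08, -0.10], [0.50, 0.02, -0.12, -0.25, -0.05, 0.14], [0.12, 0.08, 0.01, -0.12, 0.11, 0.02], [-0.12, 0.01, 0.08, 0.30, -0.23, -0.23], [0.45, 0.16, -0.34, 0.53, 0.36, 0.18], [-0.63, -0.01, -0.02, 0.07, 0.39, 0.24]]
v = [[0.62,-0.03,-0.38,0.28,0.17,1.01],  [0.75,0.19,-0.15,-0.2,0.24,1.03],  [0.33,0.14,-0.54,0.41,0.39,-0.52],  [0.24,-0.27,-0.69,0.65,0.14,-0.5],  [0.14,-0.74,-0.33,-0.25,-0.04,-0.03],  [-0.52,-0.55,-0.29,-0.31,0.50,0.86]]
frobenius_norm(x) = 2.70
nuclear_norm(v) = 5.80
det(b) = -0.00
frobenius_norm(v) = 2.87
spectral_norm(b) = 1.19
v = x + b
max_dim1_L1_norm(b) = 2.02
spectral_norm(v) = 1.95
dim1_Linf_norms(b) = [0.55, 0.5, 0.12, 0.3, 0.53, 0.63]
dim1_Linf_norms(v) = [1.01, 1.03, 0.54, 0.69, 0.74, 0.86]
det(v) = 0.01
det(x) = 0.00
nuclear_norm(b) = 2.98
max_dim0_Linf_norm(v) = 1.03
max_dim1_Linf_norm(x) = 1.11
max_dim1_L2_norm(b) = 0.89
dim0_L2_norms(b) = [1.04, 0.32, 0.41, 0.87, 0.6, 0.42]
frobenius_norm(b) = 1.62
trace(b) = 1.38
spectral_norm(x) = 1.82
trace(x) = 0.36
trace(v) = 1.74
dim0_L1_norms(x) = [1.41, 2.25, 1.84, 2.36, 1.7, 3.64]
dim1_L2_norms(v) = [1.29, 1.33, 1.01, 1.14, 0.86, 1.32]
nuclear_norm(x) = 4.70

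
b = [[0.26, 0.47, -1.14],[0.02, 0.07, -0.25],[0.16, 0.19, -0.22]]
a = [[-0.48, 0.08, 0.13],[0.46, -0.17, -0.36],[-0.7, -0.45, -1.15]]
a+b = [[-0.22, 0.55, -1.01], [0.48, -0.10, -0.61], [-0.54, -0.26, -1.37]]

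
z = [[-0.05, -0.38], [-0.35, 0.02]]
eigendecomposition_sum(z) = [[-0.21, -0.20], [-0.18, -0.17]] + [[0.16, -0.18], [-0.17, 0.19]]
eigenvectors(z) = [[-0.75, 0.69], [-0.66, -0.73]]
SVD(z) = [[-0.94, -0.34], [-0.34, 0.94]] @ diag([0.3878874457815784, 0.3454610389103857]) @ [[0.43, 0.90], [-0.90, 0.43]]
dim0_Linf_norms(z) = [0.35, 0.38]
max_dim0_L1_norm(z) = 0.4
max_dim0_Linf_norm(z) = 0.38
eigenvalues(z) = [-0.38, 0.35]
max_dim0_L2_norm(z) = 0.38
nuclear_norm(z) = 0.73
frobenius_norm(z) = 0.52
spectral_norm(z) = 0.39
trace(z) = -0.03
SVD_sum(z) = [[-0.16,  -0.33], [-0.06,  -0.12]] + [[0.11, -0.05], [-0.29, 0.14]]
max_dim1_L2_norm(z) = 0.38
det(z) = -0.13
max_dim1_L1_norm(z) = 0.43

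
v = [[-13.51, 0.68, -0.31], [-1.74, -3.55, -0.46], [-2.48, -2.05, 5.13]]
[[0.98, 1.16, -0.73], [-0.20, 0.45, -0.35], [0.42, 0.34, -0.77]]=v@[[-0.07, -0.09, 0.06], [0.08, -0.08, 0.08], [0.08, -0.01, -0.09]]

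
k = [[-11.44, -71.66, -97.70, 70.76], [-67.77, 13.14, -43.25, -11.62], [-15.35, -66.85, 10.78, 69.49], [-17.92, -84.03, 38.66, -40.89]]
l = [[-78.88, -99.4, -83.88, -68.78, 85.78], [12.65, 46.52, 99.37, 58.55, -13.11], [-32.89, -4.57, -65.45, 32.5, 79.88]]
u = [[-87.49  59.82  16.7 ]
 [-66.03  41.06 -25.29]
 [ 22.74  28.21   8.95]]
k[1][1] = 13.14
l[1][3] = 58.55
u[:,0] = [-87.49, -66.03, 22.74]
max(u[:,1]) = 59.82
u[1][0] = -66.03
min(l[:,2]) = -83.88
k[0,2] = -97.7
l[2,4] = 79.88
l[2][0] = -32.89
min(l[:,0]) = -78.88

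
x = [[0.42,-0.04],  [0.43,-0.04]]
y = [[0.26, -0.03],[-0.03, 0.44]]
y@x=[[0.1,  -0.01], [0.18,  -0.02]]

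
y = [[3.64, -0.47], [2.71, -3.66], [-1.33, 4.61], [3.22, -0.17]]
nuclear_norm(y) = 11.16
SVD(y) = [[-0.39, 0.59],[-0.63, -0.14],[0.59, 0.56],[-0.32, 0.57]] @ diag([7.221798166740332, 3.9337172291442077]) @ [[-0.69, 0.73],[0.73, 0.69]]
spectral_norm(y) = 7.22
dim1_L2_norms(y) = [3.67, 4.55, 4.8, 3.22]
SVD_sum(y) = [[1.95, -2.07],  [3.10, -3.29],  [-2.93, 3.1],  [1.60, -1.70]] + [[1.69, 1.60],[-0.39, -0.37],[1.60, 1.51],[1.62, 1.53]]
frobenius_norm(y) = 8.22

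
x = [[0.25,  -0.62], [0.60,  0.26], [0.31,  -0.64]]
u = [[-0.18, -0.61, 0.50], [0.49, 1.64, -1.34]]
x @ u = [[-0.35, -1.17, 0.96], [0.02, 0.06, -0.05], [-0.37, -1.24, 1.01]]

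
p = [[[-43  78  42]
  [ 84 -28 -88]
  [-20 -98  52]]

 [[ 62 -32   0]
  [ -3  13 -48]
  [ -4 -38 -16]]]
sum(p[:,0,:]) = 107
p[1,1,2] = -48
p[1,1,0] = -3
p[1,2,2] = -16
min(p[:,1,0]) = -3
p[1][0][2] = 0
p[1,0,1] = -32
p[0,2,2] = 52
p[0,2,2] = 52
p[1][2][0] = -4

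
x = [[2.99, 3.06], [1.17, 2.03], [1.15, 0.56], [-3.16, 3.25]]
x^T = [[2.99, 1.17, 1.15, -3.16],[3.06, 2.03, 0.56, 3.25]]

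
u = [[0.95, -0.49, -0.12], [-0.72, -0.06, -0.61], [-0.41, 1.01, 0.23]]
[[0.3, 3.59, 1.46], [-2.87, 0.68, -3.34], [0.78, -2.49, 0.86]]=u@[[0.95, 3.11, 2.53], [0.35, -0.12, 1.34], [3.55, -4.77, 2.35]]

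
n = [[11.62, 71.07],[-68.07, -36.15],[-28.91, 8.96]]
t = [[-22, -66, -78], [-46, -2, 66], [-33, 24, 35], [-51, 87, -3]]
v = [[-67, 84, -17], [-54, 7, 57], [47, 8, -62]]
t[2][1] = 24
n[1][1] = -36.15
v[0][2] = -17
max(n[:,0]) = 11.62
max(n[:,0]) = 11.62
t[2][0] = -33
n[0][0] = 11.62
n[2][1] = 8.96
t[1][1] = -2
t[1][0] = -46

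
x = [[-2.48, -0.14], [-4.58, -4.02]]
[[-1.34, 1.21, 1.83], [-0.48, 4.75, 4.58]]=x@[[0.57, -0.45, -0.72], [-0.53, -0.67, -0.32]]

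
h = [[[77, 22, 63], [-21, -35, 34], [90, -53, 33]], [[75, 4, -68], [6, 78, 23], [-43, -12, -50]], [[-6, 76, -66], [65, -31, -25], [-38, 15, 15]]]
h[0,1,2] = 34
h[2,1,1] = -31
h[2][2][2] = 15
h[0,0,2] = 63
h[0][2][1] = -53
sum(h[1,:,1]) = 70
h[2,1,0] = 65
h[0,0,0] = 77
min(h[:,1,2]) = -25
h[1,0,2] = -68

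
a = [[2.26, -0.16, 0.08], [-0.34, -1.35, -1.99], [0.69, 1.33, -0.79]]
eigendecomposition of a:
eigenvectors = [[(0.97+0j), (-0.03-0.03j), -0.03+0.03j], [(-0.17+0j), (-0.77+0j), (-0.77-0j)], [0.14+0.00j, 0.11+0.63j, (0.11-0.63j)]]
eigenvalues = [(2.3+0j), (-1.09+1.61j), (-1.09-1.61j)]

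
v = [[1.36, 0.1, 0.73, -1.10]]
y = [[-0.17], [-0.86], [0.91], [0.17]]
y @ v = [[-0.23, -0.02, -0.12, 0.19], [-1.17, -0.09, -0.63, 0.95], [1.24, 0.09, 0.66, -1.00], [0.23, 0.02, 0.12, -0.19]]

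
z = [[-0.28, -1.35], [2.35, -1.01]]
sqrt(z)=[[1.01, -0.87], [1.51, 0.54]]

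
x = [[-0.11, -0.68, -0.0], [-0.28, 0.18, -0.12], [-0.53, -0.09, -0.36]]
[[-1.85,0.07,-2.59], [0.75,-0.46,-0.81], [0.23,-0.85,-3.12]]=x @ [[-0.76, 1.15, 4.12], [2.85, -0.29, 3.14], [-0.24, 0.74, 1.83]]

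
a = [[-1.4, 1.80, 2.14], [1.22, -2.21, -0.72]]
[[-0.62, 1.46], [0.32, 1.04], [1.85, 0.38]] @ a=[[2.65,-4.34,-2.38], [0.82,-1.72,-0.06], [-2.13,2.49,3.69]]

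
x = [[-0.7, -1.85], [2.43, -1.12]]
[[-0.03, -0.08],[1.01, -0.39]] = x@[[0.36, -0.12], [-0.12, 0.09]]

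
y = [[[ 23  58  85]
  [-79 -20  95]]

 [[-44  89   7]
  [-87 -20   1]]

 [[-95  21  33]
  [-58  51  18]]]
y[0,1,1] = -20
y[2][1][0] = -58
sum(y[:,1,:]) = -99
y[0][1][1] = -20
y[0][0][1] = 58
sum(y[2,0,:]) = -41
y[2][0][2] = 33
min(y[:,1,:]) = -87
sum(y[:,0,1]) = 168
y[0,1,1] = -20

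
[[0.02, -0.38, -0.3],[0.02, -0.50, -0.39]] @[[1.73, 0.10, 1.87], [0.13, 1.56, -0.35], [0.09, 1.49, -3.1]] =[[-0.04, -1.04, 1.10], [-0.07, -1.36, 1.42]]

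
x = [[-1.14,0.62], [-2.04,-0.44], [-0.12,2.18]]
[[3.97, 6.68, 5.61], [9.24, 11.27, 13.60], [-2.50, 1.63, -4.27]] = x@[[-4.23, -5.62, -6.17], [-1.38, 0.44, -2.30]]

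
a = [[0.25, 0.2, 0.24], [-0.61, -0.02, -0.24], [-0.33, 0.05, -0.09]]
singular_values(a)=[0.81, 0.23, 0.0]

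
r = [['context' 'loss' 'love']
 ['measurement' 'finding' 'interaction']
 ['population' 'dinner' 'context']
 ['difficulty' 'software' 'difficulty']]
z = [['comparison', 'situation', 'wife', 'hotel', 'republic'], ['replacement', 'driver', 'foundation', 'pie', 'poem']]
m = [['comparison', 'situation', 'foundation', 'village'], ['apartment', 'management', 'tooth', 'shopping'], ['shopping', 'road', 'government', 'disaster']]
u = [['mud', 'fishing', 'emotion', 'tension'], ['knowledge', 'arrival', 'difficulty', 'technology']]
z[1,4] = 'poem'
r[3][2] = 'difficulty'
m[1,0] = 'apartment'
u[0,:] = ['mud', 'fishing', 'emotion', 'tension']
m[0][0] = 'comparison'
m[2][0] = 'shopping'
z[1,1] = 'driver'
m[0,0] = 'comparison'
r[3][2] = 'difficulty'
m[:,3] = ['village', 'shopping', 'disaster']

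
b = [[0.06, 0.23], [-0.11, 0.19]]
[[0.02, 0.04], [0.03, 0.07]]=b @ [[-0.11, -0.23], [0.11, 0.23]]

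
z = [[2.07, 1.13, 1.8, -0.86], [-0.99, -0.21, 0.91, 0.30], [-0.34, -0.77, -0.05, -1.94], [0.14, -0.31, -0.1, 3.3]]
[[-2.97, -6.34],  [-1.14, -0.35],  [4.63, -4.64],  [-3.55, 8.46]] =z @ [[0.34, -0.48], [-2.64, -0.02], [-1.04, -1.75], [-1.37, 2.53]]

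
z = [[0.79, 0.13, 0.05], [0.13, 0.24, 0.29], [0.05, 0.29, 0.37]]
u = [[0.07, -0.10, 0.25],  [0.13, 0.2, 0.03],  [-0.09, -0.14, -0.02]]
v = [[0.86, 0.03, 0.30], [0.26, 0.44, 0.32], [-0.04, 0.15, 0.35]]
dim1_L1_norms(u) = [0.42, 0.36, 0.25]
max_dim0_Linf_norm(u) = 0.25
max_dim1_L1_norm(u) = 0.42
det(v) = 0.11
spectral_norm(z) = 0.85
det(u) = -0.00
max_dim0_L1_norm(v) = 1.16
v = u + z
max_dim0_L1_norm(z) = 0.97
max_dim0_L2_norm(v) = 0.9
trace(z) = 1.40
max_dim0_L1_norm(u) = 0.44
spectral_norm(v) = 1.01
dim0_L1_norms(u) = [0.29, 0.44, 0.3]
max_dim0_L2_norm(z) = 0.8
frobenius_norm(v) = 1.16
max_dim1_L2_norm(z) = 0.8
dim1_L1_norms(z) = [0.97, 0.66, 0.71]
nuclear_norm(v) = 1.74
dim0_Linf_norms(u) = [0.13, 0.2, 0.25]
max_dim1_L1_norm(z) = 0.97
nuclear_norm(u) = 0.57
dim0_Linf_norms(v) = [0.86, 0.44, 0.35]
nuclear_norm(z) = 1.40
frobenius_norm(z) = 1.01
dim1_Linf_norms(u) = [0.25, 0.2, 0.14]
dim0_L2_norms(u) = [0.17, 0.26, 0.25]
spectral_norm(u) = 0.30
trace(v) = 1.65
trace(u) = 0.25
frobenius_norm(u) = 0.40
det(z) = 0.00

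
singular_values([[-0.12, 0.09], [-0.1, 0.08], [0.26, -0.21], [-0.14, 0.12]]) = [0.43, 0.01]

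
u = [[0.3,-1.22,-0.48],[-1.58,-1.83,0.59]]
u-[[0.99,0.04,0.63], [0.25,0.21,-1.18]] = [[-0.69,-1.26,-1.11],  [-1.83,-2.04,1.77]]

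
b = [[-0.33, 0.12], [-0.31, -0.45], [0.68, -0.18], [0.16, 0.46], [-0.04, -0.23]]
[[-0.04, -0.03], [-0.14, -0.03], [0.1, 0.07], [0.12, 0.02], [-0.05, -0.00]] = b @ [[0.19, 0.1], [0.19, 0.00]]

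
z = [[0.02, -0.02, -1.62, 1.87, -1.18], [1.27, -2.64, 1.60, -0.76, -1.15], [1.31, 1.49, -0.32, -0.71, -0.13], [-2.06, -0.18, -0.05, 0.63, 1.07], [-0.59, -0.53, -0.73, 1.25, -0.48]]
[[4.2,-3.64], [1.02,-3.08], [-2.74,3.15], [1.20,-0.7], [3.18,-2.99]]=z@[[-1.06, 1.31], [-0.93, 0.46], [-0.83, -0.90], [0.60, -1.12], [-1.47, 2.56]]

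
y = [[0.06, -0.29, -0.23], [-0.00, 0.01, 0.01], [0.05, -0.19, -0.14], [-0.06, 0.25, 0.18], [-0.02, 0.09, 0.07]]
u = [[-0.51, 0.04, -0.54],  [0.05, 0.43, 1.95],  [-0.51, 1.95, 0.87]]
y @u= [[0.07, -0.57, -0.80], [-0.00, 0.02, 0.03], [0.04, -0.35, -0.52], [-0.05, 0.46, 0.68], [-0.02, 0.17, 0.25]]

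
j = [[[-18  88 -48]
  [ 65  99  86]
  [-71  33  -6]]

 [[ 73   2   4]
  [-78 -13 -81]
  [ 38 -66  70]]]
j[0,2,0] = -71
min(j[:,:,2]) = -81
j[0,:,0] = [-18, 65, -71]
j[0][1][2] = 86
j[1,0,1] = 2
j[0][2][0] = -71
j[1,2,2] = 70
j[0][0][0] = -18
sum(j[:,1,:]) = 78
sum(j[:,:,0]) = 9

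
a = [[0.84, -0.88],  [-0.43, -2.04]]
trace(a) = -1.20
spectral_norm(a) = 2.22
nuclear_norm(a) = 3.16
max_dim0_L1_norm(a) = 2.92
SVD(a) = [[0.38, 0.92], [0.92, -0.38]] @ diag([2.222768991082426, 0.9411684292847968]) @ [[-0.03,-1.00], [1.0,-0.03]]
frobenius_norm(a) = 2.41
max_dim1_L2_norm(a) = 2.08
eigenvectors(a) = [[0.99,0.28], [-0.14,0.96]]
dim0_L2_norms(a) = [0.94, 2.22]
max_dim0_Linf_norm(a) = 2.04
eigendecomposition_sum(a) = [[0.93, -0.27], [-0.13, 0.04]] + [[-0.09, -0.61], [-0.3, -2.08]]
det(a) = -2.09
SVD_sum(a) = [[-0.03, -0.85], [-0.07, -2.05]] + [[0.87, -0.03], [-0.36, 0.01]]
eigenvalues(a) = [0.97, -2.17]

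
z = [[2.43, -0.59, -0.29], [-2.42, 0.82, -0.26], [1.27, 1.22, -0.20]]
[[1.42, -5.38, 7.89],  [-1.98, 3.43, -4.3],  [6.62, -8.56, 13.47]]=z@[[1.86,  -2.88,  4.23], [3.93,  -3.7,  5.99], [2.68,  1.95,  -3.96]]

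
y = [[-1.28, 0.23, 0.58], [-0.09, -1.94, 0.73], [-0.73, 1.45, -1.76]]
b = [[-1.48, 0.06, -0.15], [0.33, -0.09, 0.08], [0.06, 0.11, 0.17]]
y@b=[[2.01, -0.03, 0.31],[-0.46, 0.25, -0.02],[1.45, -0.37, -0.07]]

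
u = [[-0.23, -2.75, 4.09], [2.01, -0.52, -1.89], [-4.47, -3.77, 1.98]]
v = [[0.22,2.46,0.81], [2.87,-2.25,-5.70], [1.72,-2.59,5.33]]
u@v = [[-0.91, -4.97, 37.29], [-4.30, 11.01, -5.48], [-8.40, -7.64, 28.42]]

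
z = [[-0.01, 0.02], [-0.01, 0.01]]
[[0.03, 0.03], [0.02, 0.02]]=z@[[-0.55,-1.07], [1.36,1.02]]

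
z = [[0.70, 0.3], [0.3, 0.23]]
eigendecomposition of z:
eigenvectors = [[0.9, -0.44], [0.44, 0.9]]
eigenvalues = [0.85, 0.08]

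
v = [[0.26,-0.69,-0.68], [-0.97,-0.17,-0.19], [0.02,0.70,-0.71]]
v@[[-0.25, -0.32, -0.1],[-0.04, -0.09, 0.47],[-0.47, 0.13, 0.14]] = [[0.28, -0.11, -0.45],[0.34, 0.30, -0.01],[0.3, -0.16, 0.23]]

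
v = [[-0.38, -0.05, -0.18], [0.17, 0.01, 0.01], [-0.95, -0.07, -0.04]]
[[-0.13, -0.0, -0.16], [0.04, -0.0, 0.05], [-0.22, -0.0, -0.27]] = v @[[0.22, -0.05, 0.28], [-0.05, 0.81, -0.11], [0.28, -0.11, 0.35]]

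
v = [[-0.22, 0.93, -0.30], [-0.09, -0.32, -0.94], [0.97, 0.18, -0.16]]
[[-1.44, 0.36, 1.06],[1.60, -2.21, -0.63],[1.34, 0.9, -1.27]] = v @[[1.47, 1.01, -1.41], [-1.62, 1.22, 0.96], [-1.29, 1.84, 0.48]]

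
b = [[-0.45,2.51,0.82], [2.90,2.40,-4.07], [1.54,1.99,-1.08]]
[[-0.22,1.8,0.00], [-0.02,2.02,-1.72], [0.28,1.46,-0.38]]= b@[[0.54,-0.1,0.33], [-0.10,0.74,-0.13], [0.33,-0.13,0.58]]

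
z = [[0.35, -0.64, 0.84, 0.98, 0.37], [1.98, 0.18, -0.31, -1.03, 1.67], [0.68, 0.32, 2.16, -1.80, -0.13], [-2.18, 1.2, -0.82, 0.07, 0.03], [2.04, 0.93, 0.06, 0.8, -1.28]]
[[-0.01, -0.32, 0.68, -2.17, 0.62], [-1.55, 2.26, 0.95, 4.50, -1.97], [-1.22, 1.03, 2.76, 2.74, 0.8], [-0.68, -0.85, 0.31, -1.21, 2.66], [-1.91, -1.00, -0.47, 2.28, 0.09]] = z@[[-0.41, 0.28, -0.12, 1.28, -0.79], [-1.61, -0.26, 0.84, 1.02, 1.48], [-0.48, -0.13, 1.2, -0.56, 1.1], [-0.3, -0.71, -0.05, -1.53, 0.82], [-0.54, 0.59, 0.81, 0.02, 0.31]]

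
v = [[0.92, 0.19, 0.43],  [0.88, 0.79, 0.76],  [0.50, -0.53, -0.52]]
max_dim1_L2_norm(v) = 1.41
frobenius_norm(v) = 1.96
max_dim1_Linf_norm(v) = 0.92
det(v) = -0.22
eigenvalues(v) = [1.15, 0.46, -0.42]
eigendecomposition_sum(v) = [[1.06, 0.09, 0.32], [1.97, 0.18, 0.59], [-0.31, -0.03, -0.09]] + [[-0.06, 0.03, -0.0],[-0.94, 0.51, -0.02],[0.48, -0.26, 0.01]] + [[-0.08,0.06,0.11], [-0.14,0.11,0.19], [0.33,-0.24,-0.44]]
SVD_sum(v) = [[0.67,0.46,0.52], [0.97,0.66,0.75], [-0.13,-0.09,-0.10]] + [[0.26, -0.2, -0.16], [-0.1, 0.07, 0.06], [0.62, -0.48, -0.38]] + [[-0.01, -0.07, 0.07], [0.01, 0.05, -0.05], [0.00, 0.04, -0.04]]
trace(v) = 1.19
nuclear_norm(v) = 2.80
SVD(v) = [[-0.56, 0.38, -0.73], [-0.82, -0.14, 0.56], [0.11, 0.91, 0.39]] @ diag([1.7061597359064982, 0.9570228694356212, 0.13388869611986312]) @ [[-0.69, -0.48, -0.54], [0.71, -0.55, -0.44], [0.09, 0.69, -0.72]]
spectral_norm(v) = 1.71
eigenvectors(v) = [[0.47, -0.06, -0.23], [0.87, -0.89, -0.39], [-0.14, 0.45, 0.89]]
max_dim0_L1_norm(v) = 2.3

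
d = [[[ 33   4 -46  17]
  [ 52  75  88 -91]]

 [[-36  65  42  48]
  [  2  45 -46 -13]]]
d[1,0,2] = 42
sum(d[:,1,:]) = 112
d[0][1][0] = 52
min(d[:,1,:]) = -91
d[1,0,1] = 65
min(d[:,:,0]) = -36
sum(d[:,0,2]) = -4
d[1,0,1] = 65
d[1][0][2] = 42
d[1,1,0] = 2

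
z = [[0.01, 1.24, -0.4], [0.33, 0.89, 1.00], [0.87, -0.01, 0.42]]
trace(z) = 1.32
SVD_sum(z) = [[0.28, 0.76, 0.38], [0.40, 1.09, 0.54], [0.14, 0.37, 0.18]] + [[-0.45, 0.48, -0.64], [0.19, -0.21, 0.27], [0.36, -0.38, 0.51]] + [[0.19, -0.0, -0.13], [-0.26, 0.0, 0.18], [0.38, -0.00, -0.27]]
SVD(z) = [[-0.55, -0.75, -0.38], [-0.79, 0.32, 0.52], [-0.27, 0.59, -0.76]] @ diag([1.6218764438518334, 1.2373020054431458, 0.6088518277913778]) @ [[-0.31, -0.85, -0.42], [0.49, -0.52, 0.70], [-0.81, 0.01, 0.58]]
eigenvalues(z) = [(-0.14+0.87j), (-0.14-0.87j), (1.59+0j)]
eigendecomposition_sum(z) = [[-0.17+0.32j,0.31-0.12j,(-0.4-0.18j)], [-0.10-0.17j,(-0.02+0.18j),(0.19-0.14j)], [(0.31-0.02j),-0.23-0.16j,0.06+0.37j]] + [[(-0.17-0.32j), (0.31+0.12j), (-0.4+0.18j)], [-0.10+0.17j, -0.02-0.18j, (0.19+0.14j)], [0.31+0.02j, -0.23+0.16j, (0.06-0.37j)]] + [[(0.35+0j), (0.62-0j), 0.41-0.00j], [(0.54+0j), 0.94-0.00j, (0.62-0j)], [0.26+0.00j, (0.45-0j), 0.30-0.00j]]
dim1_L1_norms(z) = [1.65, 2.22, 1.3]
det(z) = 1.22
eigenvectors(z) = [[0.71+0.00j, 0.71-0.00j, (-0.51+0j)], [(-0.19+0.33j), (-0.19-0.33j), (-0.77+0j)], [-0.33-0.50j, (-0.33+0.5j), (-0.37+0j)]]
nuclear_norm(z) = 3.47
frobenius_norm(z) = 2.13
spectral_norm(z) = 1.62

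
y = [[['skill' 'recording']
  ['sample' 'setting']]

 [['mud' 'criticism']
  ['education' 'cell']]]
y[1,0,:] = ['mud', 'criticism']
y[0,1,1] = 'setting'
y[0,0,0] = 'skill'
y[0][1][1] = 'setting'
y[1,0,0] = 'mud'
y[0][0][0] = 'skill'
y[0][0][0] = 'skill'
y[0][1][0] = 'sample'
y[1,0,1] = 'criticism'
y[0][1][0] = 'sample'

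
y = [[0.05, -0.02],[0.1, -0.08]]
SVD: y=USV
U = [[-0.38,-0.93],[-0.93,0.38]]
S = [0.14, 0.01]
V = [[-0.81, 0.59], [-0.59, -0.81]]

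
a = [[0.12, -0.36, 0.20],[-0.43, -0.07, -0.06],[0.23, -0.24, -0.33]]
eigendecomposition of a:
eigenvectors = [[(0.73+0j),  0.20+0.45j,  0.20-0.45j],[-0.58+0.00j,  (0.03+0.61j),  0.03-0.61j],[0.37+0.00j,  (-0.62+0j),  -0.62-0.00j]]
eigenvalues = [(0.51+0j), (-0.39+0.07j), (-0.39-0.07j)]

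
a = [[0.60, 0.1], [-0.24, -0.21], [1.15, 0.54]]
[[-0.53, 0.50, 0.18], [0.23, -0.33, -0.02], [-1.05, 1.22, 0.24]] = a@[[-0.86, 0.71, 0.36], [-0.12, 0.75, -0.32]]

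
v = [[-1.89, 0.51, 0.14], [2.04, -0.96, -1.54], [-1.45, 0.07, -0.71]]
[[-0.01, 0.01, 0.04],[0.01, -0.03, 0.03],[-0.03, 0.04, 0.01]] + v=[[-1.90,0.52,0.18], [2.05,-0.99,-1.51], [-1.48,0.11,-0.7]]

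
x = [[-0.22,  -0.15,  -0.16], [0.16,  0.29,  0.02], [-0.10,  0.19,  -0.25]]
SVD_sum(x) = [[-0.18, -0.22, -0.08],[0.19, 0.24, 0.08],[0.01, 0.01, 0.0]] + [[-0.04, 0.06, -0.09], [-0.03, 0.05, -0.07], [-0.11, 0.18, -0.25]] + [[-0.00, 0.00, 0.00], [-0.0, 0.0, 0.00], [0.0, -0.00, -0.00]]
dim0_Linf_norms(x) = [0.22, 0.29, 0.25]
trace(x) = -0.18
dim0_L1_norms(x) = [0.48, 0.63, 0.43]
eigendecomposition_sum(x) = [[-0.06, -0.16, 0.01], [0.11, 0.29, -0.03], [0.06, 0.15, -0.01]] + [[-0.02,-0.02,0.01], [0.01,0.01,-0.01], [0.01,0.01,-0.01]] + [[-0.14, 0.02, -0.19], [0.04, -0.01, 0.05], [-0.17, 0.03, -0.23]]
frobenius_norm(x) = 0.56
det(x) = 0.00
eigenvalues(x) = [0.21, -0.02, -0.37]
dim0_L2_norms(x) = [0.29, 0.38, 0.3]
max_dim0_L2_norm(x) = 0.38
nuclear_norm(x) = 0.80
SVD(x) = [[-0.67, -0.32, -0.67],[0.74, -0.24, -0.62],[0.04, -0.91, 0.4]] @ diag([0.4307822148477037, 0.35989242710945424, 0.010204130544692156]) @ [[0.61,0.75,0.26], [0.34,-0.54,0.77], [0.72,-0.38,-0.59]]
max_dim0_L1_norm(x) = 0.63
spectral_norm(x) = 0.43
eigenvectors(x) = [[-0.43, 0.73, 0.62],  [0.80, -0.34, -0.17],  [0.42, -0.6, 0.76]]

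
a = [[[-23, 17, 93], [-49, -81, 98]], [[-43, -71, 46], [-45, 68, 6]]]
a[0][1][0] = -49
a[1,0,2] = 46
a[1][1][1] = 68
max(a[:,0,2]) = 93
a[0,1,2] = 98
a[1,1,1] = 68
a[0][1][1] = -81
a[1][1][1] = 68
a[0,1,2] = 98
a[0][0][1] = 17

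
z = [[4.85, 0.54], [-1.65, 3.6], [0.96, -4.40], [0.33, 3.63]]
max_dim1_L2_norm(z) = 4.88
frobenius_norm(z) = 8.55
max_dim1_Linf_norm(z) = 4.85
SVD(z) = [[0.13, 0.95],  [-0.57, -0.10],  [0.65, -0.08],  [-0.49, 0.28]] @ diag([6.9105403293827035, 5.030748687419718]) @ [[0.3, -0.96], [0.96, 0.30]]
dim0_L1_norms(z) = [7.79, 12.17]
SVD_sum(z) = [[0.27, -0.88], [-1.16, 3.75], [1.33, -4.29], [-1.0, 3.22]] + [[4.58,1.42], [-0.49,-0.15], [-0.37,-0.11], [1.33,0.41]]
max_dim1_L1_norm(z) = 5.39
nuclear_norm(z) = 11.94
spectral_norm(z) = 6.91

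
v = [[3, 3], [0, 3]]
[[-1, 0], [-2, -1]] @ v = [[-3, -3], [-6, -9]]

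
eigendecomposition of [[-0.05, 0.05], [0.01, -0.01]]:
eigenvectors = [[-0.98, -0.71], [0.20, -0.71]]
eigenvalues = [-0.06, 0.0]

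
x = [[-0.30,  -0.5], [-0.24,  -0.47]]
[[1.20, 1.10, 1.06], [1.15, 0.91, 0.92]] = x @ [[0.45, -3.03, -1.84], [-2.68, -0.38, -1.02]]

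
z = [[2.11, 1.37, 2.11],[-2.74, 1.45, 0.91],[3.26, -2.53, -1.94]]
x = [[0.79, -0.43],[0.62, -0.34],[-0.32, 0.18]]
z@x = [[1.84, -0.99], [-1.56, 0.85], [1.63, -0.89]]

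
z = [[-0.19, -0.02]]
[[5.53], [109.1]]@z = [[-1.05, -0.11], [-20.73, -2.18]]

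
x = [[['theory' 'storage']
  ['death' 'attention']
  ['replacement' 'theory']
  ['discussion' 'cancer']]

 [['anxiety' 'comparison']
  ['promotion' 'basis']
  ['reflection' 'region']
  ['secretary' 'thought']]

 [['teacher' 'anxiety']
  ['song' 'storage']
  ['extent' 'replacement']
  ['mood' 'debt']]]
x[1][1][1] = 'basis'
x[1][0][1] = 'comparison'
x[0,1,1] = 'attention'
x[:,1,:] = [['death', 'attention'], ['promotion', 'basis'], ['song', 'storage']]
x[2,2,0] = 'extent'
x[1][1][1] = 'basis'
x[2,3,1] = 'debt'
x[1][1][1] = 'basis'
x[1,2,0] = 'reflection'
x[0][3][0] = 'discussion'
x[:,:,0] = [['theory', 'death', 'replacement', 'discussion'], ['anxiety', 'promotion', 'reflection', 'secretary'], ['teacher', 'song', 'extent', 'mood']]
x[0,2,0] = 'replacement'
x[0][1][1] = 'attention'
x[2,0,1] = 'anxiety'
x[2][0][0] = 'teacher'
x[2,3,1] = 'debt'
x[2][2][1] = 'replacement'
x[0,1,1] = 'attention'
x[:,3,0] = ['discussion', 'secretary', 'mood']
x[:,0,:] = [['theory', 'storage'], ['anxiety', 'comparison'], ['teacher', 'anxiety']]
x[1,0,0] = 'anxiety'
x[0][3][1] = 'cancer'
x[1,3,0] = 'secretary'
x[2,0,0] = 'teacher'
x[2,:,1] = ['anxiety', 'storage', 'replacement', 'debt']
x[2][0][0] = 'teacher'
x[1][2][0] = 'reflection'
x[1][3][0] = 'secretary'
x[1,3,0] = 'secretary'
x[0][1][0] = 'death'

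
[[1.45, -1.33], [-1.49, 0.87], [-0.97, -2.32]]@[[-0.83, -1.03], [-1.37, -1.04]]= [[0.62,-0.11], [0.04,0.63], [3.98,3.41]]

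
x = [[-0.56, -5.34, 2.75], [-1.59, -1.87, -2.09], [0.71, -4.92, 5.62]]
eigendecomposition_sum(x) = [[0.67, -2.01, 3.13], [-0.38, 1.16, -1.8], [1.22, -3.68, 5.73]] + [[0.06, -0.04, -0.04], [-0.02, 0.01, 0.02], [-0.02, 0.02, 0.02]] + [[-1.28, -3.29, -0.33], [-1.19, -3.04, -0.31], [-0.49, -1.25, -0.13]]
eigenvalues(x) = [7.55, 0.09, -4.45]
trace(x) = 3.19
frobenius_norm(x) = 10.15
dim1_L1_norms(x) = [8.65, 5.55, 11.25]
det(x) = -2.99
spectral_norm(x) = 9.43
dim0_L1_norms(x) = [2.86, 12.13, 10.46]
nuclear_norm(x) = 13.28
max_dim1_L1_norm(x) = 11.25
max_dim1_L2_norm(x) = 7.5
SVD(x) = [[0.62, 0.41, -0.67], [0.00, 0.85, 0.52], [0.79, -0.32, 0.53]] @ diag([9.426333740129069, 3.7705272567126324, 0.08400253622013502]) @ [[0.02, -0.76, 0.65],[-0.48, -0.58, -0.66],[-0.88, 0.30, 0.38]]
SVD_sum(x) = [[0.13, -4.44, 3.78], [0.00, -0.03, 0.02], [0.16, -5.64, 4.8]] + [[-0.74, -0.88, -1.01],  [-1.55, -1.86, -2.13],  [0.59, 0.7, 0.81]] + [[0.05, -0.02, -0.02], [-0.04, 0.01, 0.02], [-0.04, 0.01, 0.02]]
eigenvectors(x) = [[-0.46, 0.87, 0.71], [0.27, -0.3, 0.65], [-0.85, -0.38, 0.27]]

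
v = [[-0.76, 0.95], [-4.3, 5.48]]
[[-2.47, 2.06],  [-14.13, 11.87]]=v @ [[1.59, -0.44],  [-1.33, 1.82]]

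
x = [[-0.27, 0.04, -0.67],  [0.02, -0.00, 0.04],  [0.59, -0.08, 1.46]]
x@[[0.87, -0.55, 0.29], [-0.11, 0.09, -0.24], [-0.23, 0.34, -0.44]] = [[-0.09,-0.08,0.21], [0.01,0.0,-0.01], [0.19,0.16,-0.45]]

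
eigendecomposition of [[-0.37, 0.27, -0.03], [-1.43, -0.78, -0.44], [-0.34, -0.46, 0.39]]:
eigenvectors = [[-0.18-0.34j, -0.18+0.34j, -0.10+0.00j], [0.87+0.00j, 0.87-0.00j, -0.22+0.00j], [(0.31+0.05j), (0.31-0.05j), 0.97+0.00j]]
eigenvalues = [(-0.64+0.53j), (-0.64-0.53j), (0.53+0j)]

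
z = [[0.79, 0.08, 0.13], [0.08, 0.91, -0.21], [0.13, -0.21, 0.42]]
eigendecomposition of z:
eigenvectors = [[-0.29, 0.94, -0.17], [0.34, -0.07, -0.94], [0.89, 0.33, 0.30]]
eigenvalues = [0.3, 0.83, 0.99]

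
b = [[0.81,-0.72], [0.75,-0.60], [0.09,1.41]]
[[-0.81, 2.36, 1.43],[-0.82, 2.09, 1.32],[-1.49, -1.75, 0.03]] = b@[[-1.84, 1.71, 1.69], [-0.94, -1.35, -0.09]]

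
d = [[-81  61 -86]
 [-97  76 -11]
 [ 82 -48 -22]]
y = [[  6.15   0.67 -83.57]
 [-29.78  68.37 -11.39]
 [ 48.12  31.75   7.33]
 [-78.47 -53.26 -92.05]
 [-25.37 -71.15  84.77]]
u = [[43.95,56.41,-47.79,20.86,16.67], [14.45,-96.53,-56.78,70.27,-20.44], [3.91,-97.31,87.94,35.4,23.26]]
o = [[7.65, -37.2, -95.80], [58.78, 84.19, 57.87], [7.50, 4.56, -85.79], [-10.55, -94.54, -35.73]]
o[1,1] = 84.19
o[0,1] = -37.2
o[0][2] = -95.8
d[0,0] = -81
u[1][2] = -56.78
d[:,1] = [61, 76, -48]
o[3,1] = -94.54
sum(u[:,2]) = -16.629999999999995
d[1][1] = 76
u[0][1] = 56.41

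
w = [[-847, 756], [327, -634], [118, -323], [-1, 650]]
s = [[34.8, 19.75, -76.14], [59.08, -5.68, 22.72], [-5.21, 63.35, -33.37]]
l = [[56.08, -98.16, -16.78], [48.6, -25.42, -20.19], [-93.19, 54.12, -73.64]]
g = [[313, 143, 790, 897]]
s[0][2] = -76.14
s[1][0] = 59.08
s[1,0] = 59.08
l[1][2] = -20.19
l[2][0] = -93.19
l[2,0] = -93.19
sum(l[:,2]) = -110.61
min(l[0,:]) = -98.16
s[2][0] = -5.21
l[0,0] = 56.08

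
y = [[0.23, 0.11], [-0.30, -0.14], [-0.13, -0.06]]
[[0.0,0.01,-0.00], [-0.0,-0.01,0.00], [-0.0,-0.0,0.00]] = y @ [[-0.01,0.06,0.03], [0.04,-0.05,-0.08]]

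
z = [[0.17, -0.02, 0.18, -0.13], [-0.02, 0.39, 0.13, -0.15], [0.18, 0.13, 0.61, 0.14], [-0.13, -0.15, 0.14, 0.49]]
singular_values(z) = [0.73, 0.62, 0.32, 0.0]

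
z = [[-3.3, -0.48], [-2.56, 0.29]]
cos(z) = [[-0.76, -0.19], [-1.04, 0.69]]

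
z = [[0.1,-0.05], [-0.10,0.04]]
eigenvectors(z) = [[0.73, 0.42], [-0.68, 0.91]]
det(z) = -0.00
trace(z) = 0.14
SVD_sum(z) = [[0.1,  -0.05], [-0.1,  0.04]] + [[-0.00, -0.00], [-0.0, -0.0]]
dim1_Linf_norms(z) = [0.1, 0.1]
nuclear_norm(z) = 0.16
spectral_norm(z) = 0.16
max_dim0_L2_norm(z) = 0.14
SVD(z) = [[-0.72, 0.69], [0.69, 0.72]] @ diag([0.15510781584361014, 0.00644712837042503]) @ [[-0.91, 0.41], [-0.41, -0.91]]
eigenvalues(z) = [0.15, -0.01]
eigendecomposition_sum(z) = [[0.10, -0.05], [-0.1, 0.04]] + [[-0.0, -0.00], [-0.00, -0.00]]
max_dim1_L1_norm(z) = 0.15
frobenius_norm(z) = 0.16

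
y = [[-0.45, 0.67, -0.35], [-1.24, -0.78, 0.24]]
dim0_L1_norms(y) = [1.69, 1.45, 0.59]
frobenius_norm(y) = 1.73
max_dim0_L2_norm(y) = 1.32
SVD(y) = [[-0.03, 1.00], [1.0, 0.03]] @ diag([1.4850084721128751, 0.8787774677089667]) @ [[-0.82, -0.54, 0.17],[-0.56, 0.73, -0.39]]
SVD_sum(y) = [[0.04,0.03,-0.01], [-1.22,-0.8,0.25]] + [[-0.49, 0.64, -0.34], [-0.02, 0.02, -0.01]]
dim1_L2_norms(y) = [0.88, 1.48]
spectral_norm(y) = 1.49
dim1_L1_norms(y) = [1.47, 2.26]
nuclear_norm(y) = 2.36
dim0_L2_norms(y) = [1.32, 1.03, 0.42]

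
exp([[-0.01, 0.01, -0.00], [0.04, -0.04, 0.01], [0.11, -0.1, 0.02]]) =[[0.99, 0.01, 0.00], [0.04, 0.96, 0.01], [0.11, -0.10, 1.02]]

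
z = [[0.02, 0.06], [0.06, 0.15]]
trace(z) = 0.17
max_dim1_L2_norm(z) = 0.16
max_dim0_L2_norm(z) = 0.16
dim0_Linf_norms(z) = [0.06, 0.15]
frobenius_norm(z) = 0.17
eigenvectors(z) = [[-0.93, -0.36], [0.36, -0.93]]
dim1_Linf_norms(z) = [0.06, 0.15]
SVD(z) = [[-0.36,-0.93], [-0.93,0.36]] @ diag([0.17345903006477065, 0.003459030064770652]) @ [[-0.36, -0.93], [0.93, -0.36]]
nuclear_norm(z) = 0.18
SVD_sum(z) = [[0.02, 0.06],[0.06, 0.15]] + [[-0.0, 0.0], [0.00, -0.00]]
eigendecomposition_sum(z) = [[-0.0, 0.0], [0.00, -0.00]] + [[0.02, 0.06],[0.06, 0.15]]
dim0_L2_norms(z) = [0.06, 0.16]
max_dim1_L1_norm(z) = 0.21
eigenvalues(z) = [-0.0, 0.17]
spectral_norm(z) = 0.17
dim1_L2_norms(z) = [0.06, 0.16]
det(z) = -0.00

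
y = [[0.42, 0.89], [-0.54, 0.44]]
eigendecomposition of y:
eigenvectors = [[0.79+0.00j,(0.79-0j)], [0.01+0.61j,0.01-0.61j]]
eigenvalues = [(0.43+0.69j), (0.43-0.69j)]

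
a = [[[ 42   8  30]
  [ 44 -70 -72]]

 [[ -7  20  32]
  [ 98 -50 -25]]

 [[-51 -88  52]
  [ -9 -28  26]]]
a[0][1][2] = -72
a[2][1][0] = -9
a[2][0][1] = -88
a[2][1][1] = -28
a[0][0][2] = 30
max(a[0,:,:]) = 44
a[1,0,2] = 32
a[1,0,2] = 32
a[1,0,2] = 32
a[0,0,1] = 8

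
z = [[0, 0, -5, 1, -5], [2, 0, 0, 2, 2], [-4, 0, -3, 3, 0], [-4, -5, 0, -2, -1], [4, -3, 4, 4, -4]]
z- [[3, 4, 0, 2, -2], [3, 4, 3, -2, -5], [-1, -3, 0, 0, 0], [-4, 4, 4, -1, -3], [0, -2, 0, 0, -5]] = [[-3, -4, -5, -1, -3], [-1, -4, -3, 4, 7], [-3, 3, -3, 3, 0], [0, -9, -4, -1, 2], [4, -1, 4, 4, 1]]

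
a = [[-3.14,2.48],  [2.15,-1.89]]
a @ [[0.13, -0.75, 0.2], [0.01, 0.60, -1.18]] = [[-0.38, 3.84, -3.55],[0.26, -2.75, 2.66]]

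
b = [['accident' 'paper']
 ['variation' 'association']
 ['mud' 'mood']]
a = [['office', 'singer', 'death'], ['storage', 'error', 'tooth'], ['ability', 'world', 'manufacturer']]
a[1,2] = 'tooth'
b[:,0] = ['accident', 'variation', 'mud']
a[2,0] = 'ability'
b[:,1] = ['paper', 'association', 'mood']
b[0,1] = 'paper'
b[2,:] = ['mud', 'mood']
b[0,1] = 'paper'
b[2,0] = 'mud'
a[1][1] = 'error'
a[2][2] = 'manufacturer'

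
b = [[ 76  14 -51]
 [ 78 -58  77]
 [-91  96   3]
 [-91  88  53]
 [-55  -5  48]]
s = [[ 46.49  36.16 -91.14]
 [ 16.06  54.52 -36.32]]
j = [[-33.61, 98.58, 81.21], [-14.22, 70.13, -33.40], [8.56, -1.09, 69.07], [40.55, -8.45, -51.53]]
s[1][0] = 16.06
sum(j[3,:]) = -19.430000000000007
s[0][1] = 36.16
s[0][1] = 36.16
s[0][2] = -91.14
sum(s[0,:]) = -8.489999999999995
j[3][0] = 40.55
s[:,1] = [36.16, 54.52]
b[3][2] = 53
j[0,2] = 81.21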